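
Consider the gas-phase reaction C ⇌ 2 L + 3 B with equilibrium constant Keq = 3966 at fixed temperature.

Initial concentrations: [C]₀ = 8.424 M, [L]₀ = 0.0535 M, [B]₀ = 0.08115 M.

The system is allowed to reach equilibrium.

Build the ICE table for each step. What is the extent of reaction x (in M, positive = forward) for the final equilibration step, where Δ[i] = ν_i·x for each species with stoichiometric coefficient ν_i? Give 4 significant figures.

Q₀ = 1.8157e-07 vs Keq = 3966 ⇒ Q<K, forward
Step 1:
                  C         L         B
  Initial     8.424    0.0535   0.08115
  Change      -2.87      5.74     8.609
  Equil       5.554     5.793     8.691
  solve Keq expr → x = 2.87; check Q = 3966

x = 2.87 M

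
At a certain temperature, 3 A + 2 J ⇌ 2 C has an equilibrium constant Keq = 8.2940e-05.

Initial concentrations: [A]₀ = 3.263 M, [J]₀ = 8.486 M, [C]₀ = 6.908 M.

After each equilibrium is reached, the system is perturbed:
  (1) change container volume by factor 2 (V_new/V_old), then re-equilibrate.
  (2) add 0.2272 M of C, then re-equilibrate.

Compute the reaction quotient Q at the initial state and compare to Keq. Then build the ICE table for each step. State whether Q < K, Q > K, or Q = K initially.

Q₀ = 0.01907; Q > K (proceeds reverse)

Q₀ = 0.01907 vs Keq = 8.2940e-05 ⇒ Q>K, reverse
Step 1:
                   A          J          C
  I            3.263      8.486      6.908
  C            5.779      3.853     -3.853
  E            9.042      12.34      3.055
  solve Keq expr → x = -1.926; check Q = 8.2940e-05
Then change container volume by factor 2 (V_new/V_old).
Step 2:
                   A          J          C
  I            4.521      6.169      1.528
  C            1.055     0.7035    -0.7035
  E            5.576      6.873     0.8242
  solve Keq expr → x = -0.3517; check Q = 8.2940e-05
Then add 0.2272 M of C.
Step 3:
                   A          J          C
  I            5.576      6.873      1.051
  C           0.2329     0.1552    -0.1552
  E            5.809      7.028     0.8961
  solve Keq expr → x = -0.07762; check Q = 8.2940e-05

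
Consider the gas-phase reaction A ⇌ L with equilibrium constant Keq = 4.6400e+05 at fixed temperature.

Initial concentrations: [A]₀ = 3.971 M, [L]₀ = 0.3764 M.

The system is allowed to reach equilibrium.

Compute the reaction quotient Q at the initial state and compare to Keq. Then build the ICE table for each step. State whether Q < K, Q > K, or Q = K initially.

Q₀ = 0.09479; Q < K (proceeds forward)

Q₀ = 0.09479 vs Keq = 4.6400e+05 ⇒ Q<K, forward
Step 1:
                    A           L
  Initial       3.971      0.3764
  Change       -3.971       3.971
  Equil    9.3694e-06       4.347
  solve Keq expr → x = 3.971; check Q = 4.6400e+05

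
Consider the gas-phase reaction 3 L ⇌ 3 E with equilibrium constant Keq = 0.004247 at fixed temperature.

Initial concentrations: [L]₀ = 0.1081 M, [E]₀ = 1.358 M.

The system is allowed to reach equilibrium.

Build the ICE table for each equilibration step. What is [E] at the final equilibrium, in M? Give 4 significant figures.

[E]_eq = 0.2043 M

Q₀ = 1983 vs Keq = 0.004247 ⇒ Q>K, reverse
Step 1:
                    L           E
  init         0.1081       1.358
  Δ             1.154      -1.154
  eq            1.262      0.2043
  solve Keq expr → x = -0.3846; check Q = 0.004247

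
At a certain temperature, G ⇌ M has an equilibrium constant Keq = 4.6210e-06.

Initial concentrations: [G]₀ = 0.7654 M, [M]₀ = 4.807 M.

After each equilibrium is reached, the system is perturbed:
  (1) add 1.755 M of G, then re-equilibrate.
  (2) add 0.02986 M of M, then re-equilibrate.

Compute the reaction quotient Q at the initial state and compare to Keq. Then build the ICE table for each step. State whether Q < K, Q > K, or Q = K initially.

Q₀ = 6.28 vs Keq = 4.6210e-06 ⇒ Q>K, reverse
Step 1:
                  G         M
  I          0.7654     4.807
  C           4.807    -4.807
  E           5.572 2.5750e-05
  solve Keq expr → x = -4.807; check Q = 4.6210e-06
Then add 1.755 M of G.
Step 2:
                  G         M
  I           7.327 2.5750e-05
  C       -8.1098e-06 8.1098e-06
  E           7.327 3.3860e-05
  solve Keq expr → x = 8.1098e-06; check Q = 4.6210e-06
Then add 0.02986 M of M.
Step 3:
                  G         M
  I           7.327   0.02989
  C         0.02986  -0.02986
  E           7.357 3.3998e-05
  solve Keq expr → x = -0.02986; check Q = 4.6210e-06

Q₀ = 6.28; Q > K (proceeds reverse)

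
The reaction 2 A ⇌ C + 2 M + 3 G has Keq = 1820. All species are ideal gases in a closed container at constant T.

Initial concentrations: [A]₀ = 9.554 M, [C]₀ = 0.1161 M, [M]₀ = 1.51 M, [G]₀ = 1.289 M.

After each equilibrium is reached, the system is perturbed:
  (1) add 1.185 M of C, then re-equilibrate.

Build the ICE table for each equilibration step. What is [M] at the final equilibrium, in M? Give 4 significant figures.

[M]_eq = 5.76 M

Q₀ = 0.006211 vs Keq = 1820 ⇒ Q<K, forward
Step 1:
                   A          C          M          G
  I            9.554     0.1161       1.51      1.289
  C           -4.531      2.265      4.531      6.796
  E            5.023      2.381      6.041      8.085
  solve Keq expr → x = 2.265; check Q = 1820
Then add 1.185 M of C.
Step 2:
                   A          C          M          G
  I            5.023      3.566      6.041      8.085
  C           0.2803    -0.1401    -0.2803    -0.4204
  E            5.304      3.426       5.76      7.665
  solve Keq expr → x = -0.1401; check Q = 1820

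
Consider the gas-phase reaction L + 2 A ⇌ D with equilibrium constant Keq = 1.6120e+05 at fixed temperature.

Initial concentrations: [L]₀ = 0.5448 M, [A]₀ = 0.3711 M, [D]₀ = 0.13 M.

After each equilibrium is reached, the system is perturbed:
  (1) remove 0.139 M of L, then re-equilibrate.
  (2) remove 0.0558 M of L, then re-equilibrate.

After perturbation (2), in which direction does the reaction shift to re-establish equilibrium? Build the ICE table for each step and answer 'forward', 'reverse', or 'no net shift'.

Q₀ = 1.733 vs Keq = 1.6120e+05 ⇒ Q<K, forward
Step 1:
                   L          A          D
  I           0.5448     0.3711       0.13
  C          -0.1844    -0.3688     0.1844
  E           0.3604   0.002326     0.3144
  solve Keq expr → x = 0.1844; check Q = 1.6120e+05
Then remove 0.139 M of L.
Step 2:
                   L          A          D
  I           0.2214   0.002326     0.3144
  C       3.1902e-04 6.3804e-04 -3.1902e-04
  E           0.2217   0.002964     0.3141
  solve Keq expr → x = -3.1902e-04; check Q = 1.6120e+05
Then remove 0.0558 M of L.
Step 3:
                   L          A          D
  I           0.1659   0.002964     0.3141
  C       2.2937e-04 4.5874e-04 -2.2937e-04
  E           0.1662   0.003423     0.3138
  solve Keq expr → x = -2.2937e-04; check Q = 1.6120e+05

Direction: reverse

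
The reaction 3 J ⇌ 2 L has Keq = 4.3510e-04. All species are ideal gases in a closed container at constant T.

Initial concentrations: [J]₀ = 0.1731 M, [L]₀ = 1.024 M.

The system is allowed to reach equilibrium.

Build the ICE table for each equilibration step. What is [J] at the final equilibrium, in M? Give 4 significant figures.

[J]_eq = 1.643 M

Q₀ = 202.2 vs Keq = 4.3510e-04 ⇒ Q>K, reverse
Step 1:
                   J          L
  Initial     0.1731      1.024
  Change        1.47    -0.9801
  Equil        1.643    0.04394
  solve Keq expr → x = -0.49; check Q = 4.3510e-04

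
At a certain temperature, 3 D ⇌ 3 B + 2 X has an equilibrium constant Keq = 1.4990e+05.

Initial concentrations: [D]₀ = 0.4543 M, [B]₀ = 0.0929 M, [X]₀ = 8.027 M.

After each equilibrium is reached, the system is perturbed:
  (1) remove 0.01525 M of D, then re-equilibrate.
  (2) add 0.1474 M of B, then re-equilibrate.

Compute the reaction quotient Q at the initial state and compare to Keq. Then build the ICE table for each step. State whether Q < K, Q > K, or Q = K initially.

Q₀ = 0.551 vs Keq = 1.4990e+05 ⇒ Q<K, forward
Step 1:
                  D         B         X
  init       0.4543    0.0929     8.027
  Δ         -0.4151    0.4151    0.2767
  eq        0.03921     0.508     8.304
  solve Keq expr → x = 0.1384; check Q = 1.4990e+05
Then remove 0.01525 M of D.
Step 2:
                  D         B         X
  init      0.02396     0.508     8.304
  Δ         0.01413  -0.01413  -0.00942
  eq        0.03809    0.4939     8.294
  solve Keq expr → x = -0.00471; check Q = 1.4990e+05
Then add 0.1474 M of B.
Step 3:
                  D         B         X
  init      0.03809    0.6413     8.294
  Δ         0.01053  -0.01053  -0.00702
  eq        0.04862    0.6307     8.287
  solve Keq expr → x = -0.00351; check Q = 1.4990e+05

Q₀ = 0.551; Q < K (proceeds forward)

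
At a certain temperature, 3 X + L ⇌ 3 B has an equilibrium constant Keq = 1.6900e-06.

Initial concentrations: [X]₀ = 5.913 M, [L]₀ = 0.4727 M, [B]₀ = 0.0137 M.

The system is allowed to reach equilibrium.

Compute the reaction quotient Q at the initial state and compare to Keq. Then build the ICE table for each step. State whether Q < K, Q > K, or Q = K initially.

Q₀ = 2.6312e-08 vs Keq = 1.6900e-06 ⇒ Q<K, forward
Step 1:
                  X         L         B
  Initial     5.913    0.4727    0.0137
  Change   -0.04027  -0.01342   0.04027
  Equil       5.873    0.4593   0.05397
  solve Keq expr → x = 0.01342; check Q = 1.6900e-06

Q₀ = 2.6312e-08; Q < K (proceeds forward)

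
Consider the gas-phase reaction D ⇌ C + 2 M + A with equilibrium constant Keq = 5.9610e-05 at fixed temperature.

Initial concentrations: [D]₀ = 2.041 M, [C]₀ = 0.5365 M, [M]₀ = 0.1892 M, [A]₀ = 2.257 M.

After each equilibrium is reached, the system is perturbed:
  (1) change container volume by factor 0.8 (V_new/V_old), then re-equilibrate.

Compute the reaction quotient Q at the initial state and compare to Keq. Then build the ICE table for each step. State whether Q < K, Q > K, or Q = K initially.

Q₀ = 0.02124 vs Keq = 5.9610e-05 ⇒ Q>K, reverse
Step 1:
                   D          C          M          A
  Initial      2.041     0.5365     0.1892      2.257
  Change     0.08888   -0.08888    -0.1778   -0.08888
  Equil         2.13     0.4476    0.01144      2.168
  solve Keq expr → x = -0.08888; check Q = 5.9610e-05
Then change container volume by factor 0.8 (V_new/V_old).
Step 2:
                   D          C          M          A
  Initial      2.662     0.5595     0.0143       2.71
  Change     0.00202   -0.00202  -0.004041   -0.00202
  Equil        2.664     0.5575    0.01026      2.708
  solve Keq expr → x = -0.00202; check Q = 5.9610e-05

Q₀ = 0.02124; Q > K (proceeds reverse)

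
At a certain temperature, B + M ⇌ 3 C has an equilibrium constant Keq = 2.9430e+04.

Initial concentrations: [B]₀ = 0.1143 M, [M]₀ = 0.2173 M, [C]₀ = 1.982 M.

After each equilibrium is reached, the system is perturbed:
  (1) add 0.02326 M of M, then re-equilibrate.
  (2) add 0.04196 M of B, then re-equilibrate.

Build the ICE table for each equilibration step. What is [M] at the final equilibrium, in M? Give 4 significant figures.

[M]_eq = 0.08976 M

Q₀ = 313.5 vs Keq = 2.9430e+04 ⇒ Q<K, forward
Step 1:
                    B           M           C
  init         0.1143      0.2173       1.982
  Δ           -0.1104     -0.1104      0.3311
  eq         0.003933      0.1069       2.313
  solve Keq expr → x = 0.1104; check Q = 2.9430e+04
Then add 0.02326 M of M.
Step 2:
                    B           M           C
  init       0.003933      0.1302       2.313
  Δ       -6.7715e-04 -6.7715e-04    0.002031
  eq         0.003255      0.1295       2.315
  solve Keq expr → x = 6.7715e-04; check Q = 2.9430e+04
Then add 0.04196 M of B.
Step 3:
                    B           M           C
  init        0.04522      0.1295       2.315
  Δ          -0.03975    -0.03975      0.1193
  eq         0.005461     0.08976       2.434
  solve Keq expr → x = 0.03975; check Q = 2.9430e+04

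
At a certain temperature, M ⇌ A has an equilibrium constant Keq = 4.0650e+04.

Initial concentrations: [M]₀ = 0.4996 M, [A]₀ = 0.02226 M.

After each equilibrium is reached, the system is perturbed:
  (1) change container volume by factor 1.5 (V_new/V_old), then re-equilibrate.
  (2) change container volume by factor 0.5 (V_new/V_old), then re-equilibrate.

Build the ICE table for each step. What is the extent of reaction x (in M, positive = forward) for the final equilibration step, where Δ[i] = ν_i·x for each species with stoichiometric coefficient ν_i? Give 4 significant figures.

x = 0 M

Q₀ = 0.04456 vs Keq = 4.0650e+04 ⇒ Q<K, forward
Step 1:
                    M           A
  Initial      0.4996     0.02226
  Change      -0.4996      0.4996
  Equil    1.2838e-05      0.5218
  solve Keq expr → x = 0.4996; check Q = 4.0650e+04
Then change container volume by factor 1.5 (V_new/V_old).
Step 2:
                    M           A
  Initial  8.5584e-06      0.3479
  Change            0           0
  Equil    8.5584e-06      0.3479
  solve Keq expr → x = 0; check Q = 4.0650e+04
Then change container volume by factor 0.5 (V_new/V_old).
Step 3:
                    M           A
  Initial  1.7117e-05      0.6958
  Change            0           0
  Equil    1.7117e-05      0.6958
  solve Keq expr → x = 0; check Q = 4.0650e+04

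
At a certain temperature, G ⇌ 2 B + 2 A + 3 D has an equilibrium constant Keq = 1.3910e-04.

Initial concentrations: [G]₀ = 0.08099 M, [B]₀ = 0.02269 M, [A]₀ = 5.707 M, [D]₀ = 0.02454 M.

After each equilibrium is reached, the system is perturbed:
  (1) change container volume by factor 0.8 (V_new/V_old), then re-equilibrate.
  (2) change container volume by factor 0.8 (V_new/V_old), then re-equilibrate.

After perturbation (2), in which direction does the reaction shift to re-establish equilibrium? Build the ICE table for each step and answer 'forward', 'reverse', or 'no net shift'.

Direction: reverse

Q₀ = 3.0597e-06 vs Keq = 1.3910e-04 ⇒ Q<K, forward
Step 1:
                    G           B           A           D
  I           0.08099     0.02269       5.707     0.02454
  C          -0.01007     0.02013     0.02013      0.0302
  E           0.07092     0.04282       5.727     0.05474
  solve Keq expr → x = 0.01007; check Q = 1.3910e-04
Then change container volume by factor 0.8 (V_new/V_old).
Step 2:
                    G           B           A           D
  I           0.08865     0.05353       7.159     0.06842
  C          0.005456    -0.01091    -0.01091    -0.01637
  E           0.09411     0.04262       7.148     0.05206
  solve Keq expr → x = -0.005456; check Q = 1.3910e-04
Then change container volume by factor 0.8 (V_new/V_old).
Step 3:
                    G           B           A           D
  I            0.1176     0.05327       8.935     0.06507
  C          0.005329    -0.01066    -0.01066    -0.01599
  E             0.123     0.04261       8.924     0.04909
  solve Keq expr → x = -0.005329; check Q = 1.3910e-04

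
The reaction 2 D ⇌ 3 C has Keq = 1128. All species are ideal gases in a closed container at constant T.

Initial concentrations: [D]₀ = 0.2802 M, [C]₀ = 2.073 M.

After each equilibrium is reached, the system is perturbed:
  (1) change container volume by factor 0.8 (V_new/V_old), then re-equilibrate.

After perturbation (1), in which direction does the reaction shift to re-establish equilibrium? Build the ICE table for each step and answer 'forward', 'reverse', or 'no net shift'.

Q₀ = 113.5 vs Keq = 1128 ⇒ Q<K, forward
Step 1:
                    D           C
  Initial      0.2802       2.073
  Change       -0.174       0.261
  Equil        0.1062       2.334
  solve Keq expr → x = 0.08701; check Q = 1128
Then change container volume by factor 0.8 (V_new/V_old).
Step 2:
                    D           C
  Initial      0.1327       2.918
  Change      0.01406    -0.02109
  Equil        0.1468       2.896
  solve Keq expr → x = -0.007029; check Q = 1128

Direction: reverse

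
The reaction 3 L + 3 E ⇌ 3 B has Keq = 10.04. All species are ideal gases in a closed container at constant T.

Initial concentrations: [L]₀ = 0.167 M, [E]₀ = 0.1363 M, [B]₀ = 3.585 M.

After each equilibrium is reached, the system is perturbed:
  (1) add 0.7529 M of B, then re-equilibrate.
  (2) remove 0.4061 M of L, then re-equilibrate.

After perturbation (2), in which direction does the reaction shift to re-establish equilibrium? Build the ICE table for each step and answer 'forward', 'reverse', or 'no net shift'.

Direction: reverse

Q₀ = 3.9069e+06 vs Keq = 10.04 ⇒ Q>K, reverse
Step 1:
                   L          E          B
  init         0.167     0.1363      3.585
  Δ            0.953      0.953     -0.953
  eq            1.12      1.089      2.632
  solve Keq expr → x = -0.3177; check Q = 10.04
Then add 0.7529 M of B.
Step 2:
                   L          E          B
  init          1.12      1.089      3.385
  Δ           0.1247     0.1247    -0.1247
  eq           1.245      1.214       3.26
  solve Keq expr → x = -0.04158; check Q = 10.04
Then remove 0.4061 M of L.
Step 3:
                   L          E          B
  init        0.8387      1.214       3.26
  Δ           0.1827     0.1827    -0.1827
  eq           1.021      1.397      3.077
  solve Keq expr → x = -0.06089; check Q = 10.04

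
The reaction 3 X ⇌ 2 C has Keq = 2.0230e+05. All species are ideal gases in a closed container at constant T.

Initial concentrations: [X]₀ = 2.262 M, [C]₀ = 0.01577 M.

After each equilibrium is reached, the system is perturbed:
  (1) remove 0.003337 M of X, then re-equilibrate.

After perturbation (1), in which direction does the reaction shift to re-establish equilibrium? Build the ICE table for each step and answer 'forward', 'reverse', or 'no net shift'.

Direction: reverse

Q₀ = 2.1487e-05 vs Keq = 2.0230e+05 ⇒ Q<K, forward
Step 1:
                  X         C
  I           2.262   0.01577
  C           -2.24     1.493
  E         0.02241     1.509
  solve Keq expr → x = 0.7465; check Q = 2.0230e+05
Then remove 0.003337 M of X.
Step 2:
                  X         C
  I         0.01907     1.509
  C        0.003315  -0.00221
  E         0.02239     1.507
  solve Keq expr → x = -0.001105; check Q = 2.0230e+05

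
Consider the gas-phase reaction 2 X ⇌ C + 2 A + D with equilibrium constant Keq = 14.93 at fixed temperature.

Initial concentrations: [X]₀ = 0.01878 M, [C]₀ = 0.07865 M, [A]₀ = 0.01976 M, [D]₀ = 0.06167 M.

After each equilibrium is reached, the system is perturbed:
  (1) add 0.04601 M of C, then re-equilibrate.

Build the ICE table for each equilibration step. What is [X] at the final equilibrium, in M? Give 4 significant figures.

[X]_eq = 9.4479e-04 M

Q₀ = 0.00537 vs Keq = 14.93 ⇒ Q<K, forward
Step 1:
                  X         C         A         D
  init      0.01878   0.07865   0.01976   0.06167
  Δ        -0.01801  0.009005   0.01801  0.009005
  eq      7.6939e-04   0.08766   0.03777   0.07068
  solve Keq expr → x = 0.009005; check Q = 14.93
Then add 0.04601 M of C.
Step 2:
                  X         C         A         D
  init    7.6939e-04    0.1337   0.03777   0.07068
  Δ       1.7540e-04 -8.7698e-05 -1.7540e-04 -8.7698e-05
  eq      9.4479e-04    0.1336    0.0376   0.07059
  solve Keq expr → x = -8.7698e-05; check Q = 14.93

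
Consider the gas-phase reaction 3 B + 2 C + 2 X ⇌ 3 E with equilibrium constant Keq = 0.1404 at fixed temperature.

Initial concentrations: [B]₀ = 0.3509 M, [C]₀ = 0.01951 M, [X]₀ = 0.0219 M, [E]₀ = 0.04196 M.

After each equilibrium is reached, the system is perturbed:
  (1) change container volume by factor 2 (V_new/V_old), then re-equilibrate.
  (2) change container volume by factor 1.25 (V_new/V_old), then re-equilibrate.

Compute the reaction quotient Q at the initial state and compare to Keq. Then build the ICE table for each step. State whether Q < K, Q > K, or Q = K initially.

Q₀ = 9366 vs Keq = 0.1404 ⇒ Q>K, reverse
Step 1:
                    B           C           X           E
  Initial      0.3509     0.01951      0.0219     0.04196
  Change      0.03858     0.02572     0.02572    -0.03858
  Equil        0.3895     0.04523     0.04762    0.003376
  solve Keq expr → x = -0.01286; check Q = 0.1404
Then change container volume by factor 2 (V_new/V_old).
Step 2:
                    B           C           X           E
  Initial      0.1947     0.02262     0.02381    0.001688
  Change   9.8919e-04  6.5946e-04  6.5946e-04 -9.8919e-04
  Equil        0.1957     0.02328     0.02447  6.9901e-04
  solve Keq expr → x = -3.2973e-04; check Q = 0.1404
Then change container volume by factor 1.25 (V_new/V_old).
Step 3:
                    B           C           X           E
  Initial      0.1566     0.01862     0.01958  5.5920e-04
  Change   1.4081e-04  9.3872e-05  9.3872e-05 -1.4081e-04
  Equil        0.1567     0.01871     0.01967  4.1840e-04
  solve Keq expr → x = -4.6936e-05; check Q = 0.1404

Q₀ = 9366; Q > K (proceeds reverse)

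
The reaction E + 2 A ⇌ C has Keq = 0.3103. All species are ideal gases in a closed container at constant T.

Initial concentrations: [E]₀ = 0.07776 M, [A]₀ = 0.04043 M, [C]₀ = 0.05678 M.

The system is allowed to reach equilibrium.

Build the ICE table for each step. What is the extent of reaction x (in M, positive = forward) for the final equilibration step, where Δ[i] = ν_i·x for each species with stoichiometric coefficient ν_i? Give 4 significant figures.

x = -0.05582 M

Q₀ = 446.7 vs Keq = 0.3103 ⇒ Q>K, reverse
Step 1:
                   E          A          C
  I          0.07776    0.04043    0.05678
  C          0.05582     0.1116   -0.05582
  E           0.1336     0.1521 9.5859e-04
  solve Keq expr → x = -0.05582; check Q = 0.3103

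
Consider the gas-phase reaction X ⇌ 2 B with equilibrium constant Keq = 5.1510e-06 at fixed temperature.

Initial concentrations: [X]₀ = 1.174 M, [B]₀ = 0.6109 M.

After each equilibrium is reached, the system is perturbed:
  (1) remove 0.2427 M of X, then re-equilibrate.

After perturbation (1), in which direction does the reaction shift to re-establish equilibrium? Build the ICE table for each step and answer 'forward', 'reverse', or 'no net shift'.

Direction: reverse

Q₀ = 0.3179 vs Keq = 5.1510e-06 ⇒ Q>K, reverse
Step 1:
                   X          B
  Initial      1.174     0.6109
  Change      0.3041    -0.6081
  Equil        1.478   0.002759
  solve Keq expr → x = -0.3041; check Q = 5.1510e-06
Then remove 0.2427 M of X.
Step 2:
                   X          B
  Initial      1.235   0.002759
  Change  1.1828e-04 -2.3657e-04
  Equil        1.235   0.002523
  solve Keq expr → x = -1.1828e-04; check Q = 5.1510e-06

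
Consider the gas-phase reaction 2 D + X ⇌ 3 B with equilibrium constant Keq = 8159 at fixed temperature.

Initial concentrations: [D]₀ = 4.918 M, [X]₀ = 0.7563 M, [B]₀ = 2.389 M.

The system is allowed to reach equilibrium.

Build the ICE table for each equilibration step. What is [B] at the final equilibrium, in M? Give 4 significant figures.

Q₀ = 0.7454 vs Keq = 8159 ⇒ Q<K, forward
Step 1:
                    D           X           B
  Initial       4.918      0.7563       2.389
  Change        -1.51     -0.7552       2.266
  Equil         3.408    0.001065       4.655
  solve Keq expr → x = 0.7552; check Q = 8159

[B]_eq = 4.655 M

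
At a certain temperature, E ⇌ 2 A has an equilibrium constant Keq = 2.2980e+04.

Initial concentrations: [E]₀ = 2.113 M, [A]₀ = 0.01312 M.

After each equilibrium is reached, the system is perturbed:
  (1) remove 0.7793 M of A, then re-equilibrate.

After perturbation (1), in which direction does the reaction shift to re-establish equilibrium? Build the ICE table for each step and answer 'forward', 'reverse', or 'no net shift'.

Direction: forward

Q₀ = 8.1464e-05 vs Keq = 2.2980e+04 ⇒ Q<K, forward
Step 1:
                   E          A
  Initial      2.113    0.01312
  Change      -2.112      4.224
  Equil   7.8141e-04      4.238
  solve Keq expr → x = 2.112; check Q = 2.2980e+04
Then remove 0.7793 M of A.
Step 2:
                   E          A
  Initial 7.8141e-04      3.458
  Change  -2.6082e-04 5.2165e-04
  Equil   5.2059e-04      3.459
  solve Keq expr → x = 2.6082e-04; check Q = 2.2980e+04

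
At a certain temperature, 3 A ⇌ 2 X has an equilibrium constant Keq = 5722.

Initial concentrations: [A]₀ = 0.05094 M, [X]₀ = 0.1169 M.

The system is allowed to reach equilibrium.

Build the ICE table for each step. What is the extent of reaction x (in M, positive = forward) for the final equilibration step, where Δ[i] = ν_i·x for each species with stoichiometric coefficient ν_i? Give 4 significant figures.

Q₀ = 103.4 vs Keq = 5722 ⇒ Q<K, forward
Step 1:
                    A           X
  I           0.05094      0.1169
  C          -0.03581     0.02387
  E           0.01513      0.1408
  solve Keq expr → x = 0.01194; check Q = 5722

x = 0.01194 M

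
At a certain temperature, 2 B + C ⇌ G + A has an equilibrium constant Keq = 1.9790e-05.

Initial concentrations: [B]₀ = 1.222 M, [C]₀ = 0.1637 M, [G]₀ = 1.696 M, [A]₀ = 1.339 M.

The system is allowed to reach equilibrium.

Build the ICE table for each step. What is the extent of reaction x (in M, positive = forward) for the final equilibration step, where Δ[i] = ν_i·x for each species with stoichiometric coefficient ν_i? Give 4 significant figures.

Q₀ = 9.29 vs Keq = 1.9790e-05 ⇒ Q>K, reverse
Step 1:
                   B          C          G          A
  I            1.222     0.1637      1.696      1.339
  C            2.675      1.338     -1.338     -1.338
  E            3.897      1.501     0.3583    0.00126
  solve Keq expr → x = -1.338; check Q = 1.9790e-05

x = -1.338 M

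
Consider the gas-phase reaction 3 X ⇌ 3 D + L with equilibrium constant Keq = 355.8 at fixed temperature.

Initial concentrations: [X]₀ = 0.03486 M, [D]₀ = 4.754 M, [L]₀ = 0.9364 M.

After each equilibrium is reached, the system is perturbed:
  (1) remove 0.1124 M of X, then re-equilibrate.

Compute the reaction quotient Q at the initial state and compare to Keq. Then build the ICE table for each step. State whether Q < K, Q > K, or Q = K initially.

Q₀ = 2.3750e+06 vs Keq = 355.8 ⇒ Q>K, reverse
Step 1:
                   X          D          L
  init       0.03486      4.754     0.9364
  Δ           0.5127    -0.5127    -0.1709
  eq          0.5475      4.241     0.7655
  solve Keq expr → x = -0.1709; check Q = 355.8
Then remove 0.1124 M of X.
Step 2:
                   X          D          L
  init        0.4351      4.241     0.7655
  Δ          0.09305   -0.09305   -0.03102
  eq          0.5282      4.148     0.7345
  solve Keq expr → x = -0.03102; check Q = 355.8

Q₀ = 2.3750e+06; Q > K (proceeds reverse)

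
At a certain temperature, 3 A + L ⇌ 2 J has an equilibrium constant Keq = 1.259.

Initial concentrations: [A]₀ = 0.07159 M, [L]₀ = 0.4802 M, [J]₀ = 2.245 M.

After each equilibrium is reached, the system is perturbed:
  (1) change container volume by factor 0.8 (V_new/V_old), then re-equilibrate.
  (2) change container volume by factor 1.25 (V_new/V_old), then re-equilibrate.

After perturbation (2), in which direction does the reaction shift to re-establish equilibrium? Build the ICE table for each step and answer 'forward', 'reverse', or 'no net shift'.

Direction: reverse

Q₀ = 2.8606e+04 vs Keq = 1.259 ⇒ Q>K, reverse
Step 1:
                    A           L           J
  I           0.07159      0.4802       2.245
  C             1.176      0.3921     -0.7842
  E             1.248      0.8723       1.461
  solve Keq expr → x = -0.3921; check Q = 1.259
Then change container volume by factor 0.8 (V_new/V_old).
Step 2:
                    A           L           J
  I              1.56        1.09       1.826
  C           -0.1466    -0.04887     0.09775
  E             1.413       1.041       1.924
  solve Keq expr → x = 0.04887; check Q = 1.259
Then change container volume by factor 1.25 (V_new/V_old).
Step 3:
                    A           L           J
  I             1.131      0.8332       1.539
  C            0.1173      0.0391     -0.0782
  E             1.248      0.8723       1.461
  solve Keq expr → x = -0.0391; check Q = 1.259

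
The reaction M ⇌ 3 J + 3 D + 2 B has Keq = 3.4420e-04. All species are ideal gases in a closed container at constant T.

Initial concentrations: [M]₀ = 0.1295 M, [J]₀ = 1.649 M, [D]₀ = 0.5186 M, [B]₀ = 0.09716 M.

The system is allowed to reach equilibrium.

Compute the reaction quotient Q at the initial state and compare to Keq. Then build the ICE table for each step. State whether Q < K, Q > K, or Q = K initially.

Q₀ = 0.04559 vs Keq = 3.4420e-04 ⇒ Q>K, reverse
Step 1:
                   M          J          D          B
  Initial     0.1295      1.649     0.5186    0.09716
  Change     0.04049    -0.1215    -0.1215   -0.08097
  Equil         0.17      1.528     0.3971    0.01619
  solve Keq expr → x = -0.04049; check Q = 3.4420e-04

Q₀ = 0.04559; Q > K (proceeds reverse)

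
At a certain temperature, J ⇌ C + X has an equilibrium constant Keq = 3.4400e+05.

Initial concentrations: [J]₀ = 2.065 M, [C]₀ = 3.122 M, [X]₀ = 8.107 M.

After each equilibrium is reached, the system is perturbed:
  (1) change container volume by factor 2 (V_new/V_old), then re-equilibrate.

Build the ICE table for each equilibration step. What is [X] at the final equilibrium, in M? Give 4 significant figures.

Q₀ = 12.26 vs Keq = 3.4400e+05 ⇒ Q<K, forward
Step 1:
                    J           C           X
  Initial       2.065       3.122       8.107
  Change       -2.065       2.065       2.065
  Equil    1.5337e-04       5.187       10.17
  solve Keq expr → x = 2.065; check Q = 3.4400e+05
Then change container volume by factor 2 (V_new/V_old).
Step 2:
                    J           C           X
  Initial  7.6686e-05       2.593       5.086
  Change  -3.8342e-05  3.8342e-05  3.8342e-05
  Equil    3.8344e-05       2.593       5.086
  solve Keq expr → x = 3.8342e-05; check Q = 3.4400e+05

[X]_eq = 5.086 M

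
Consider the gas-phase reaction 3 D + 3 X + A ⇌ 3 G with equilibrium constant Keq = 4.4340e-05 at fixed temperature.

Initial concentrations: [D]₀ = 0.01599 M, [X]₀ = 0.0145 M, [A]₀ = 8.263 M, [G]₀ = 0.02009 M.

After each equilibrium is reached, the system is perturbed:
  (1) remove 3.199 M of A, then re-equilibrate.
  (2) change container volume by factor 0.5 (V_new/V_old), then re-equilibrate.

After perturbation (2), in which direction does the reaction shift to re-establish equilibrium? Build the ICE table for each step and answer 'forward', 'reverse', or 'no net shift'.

Q₀ = 7.8732e+04 vs Keq = 4.4340e-05 ⇒ Q>K, reverse
Step 1:
                  D         X         A         G
  Initial   0.01599    0.0145     8.263   0.02009
  Change       0.02      0.02  0.006667     -0.02
  Equil     0.03599    0.0345      8.27 8.8877e-05
  solve Keq expr → x = -0.006667; check Q = 4.4340e-05
Then remove 3.199 M of A.
Step 2:
                  D         X         A         G
  Initial   0.03599    0.0345     5.071 8.8877e-05
  Change  1.3314e-05 1.3314e-05 4.4380e-06 -1.3314e-05
  Equil       0.036   0.03451     5.071 7.5563e-05
  solve Keq expr → x = -4.4380e-06; check Q = 4.4340e-05
Then change container volume by factor 0.5 (V_new/V_old).
Step 3:
                  D         X         A         G
  Initial   0.07201   0.06903     10.14 1.5113e-04
  Change  -2.2724e-04 -2.2724e-04 -7.5745e-05 2.2724e-04
  Equil     0.07178    0.0688     10.14 3.7836e-04
  solve Keq expr → x = 7.5745e-05; check Q = 4.4340e-05

Direction: forward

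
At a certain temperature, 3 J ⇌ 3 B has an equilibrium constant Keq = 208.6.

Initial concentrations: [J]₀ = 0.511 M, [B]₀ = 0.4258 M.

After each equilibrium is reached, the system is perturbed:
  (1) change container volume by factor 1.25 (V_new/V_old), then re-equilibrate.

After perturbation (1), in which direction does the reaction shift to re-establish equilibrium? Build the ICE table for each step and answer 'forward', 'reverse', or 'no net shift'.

Direction: no net shift

Q₀ = 0.5786 vs Keq = 208.6 ⇒ Q<K, forward
Step 1:
                  J         B
  Initial     0.511    0.4258
  Change    -0.3758    0.3758
  Equil      0.1352    0.8016
  solve Keq expr → x = 0.1253; check Q = 208.6
Then change container volume by factor 1.25 (V_new/V_old).
Step 2:
                  J         B
  Initial    0.1081    0.6413
  Change          0         0
  Equil      0.1081    0.6413
  solve Keq expr → x = 0; check Q = 208.6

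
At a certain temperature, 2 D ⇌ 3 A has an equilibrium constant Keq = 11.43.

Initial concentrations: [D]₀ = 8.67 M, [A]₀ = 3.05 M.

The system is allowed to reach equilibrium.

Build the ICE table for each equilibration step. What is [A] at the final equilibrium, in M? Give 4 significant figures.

[A]_eq = 7.301 M

Q₀ = 0.3775 vs Keq = 11.43 ⇒ Q<K, forward
Step 1:
                  D         A
  init         8.67      3.05
  Δ          -2.834     4.251
  eq          5.836     7.301
  solve Keq expr → x = 1.417; check Q = 11.43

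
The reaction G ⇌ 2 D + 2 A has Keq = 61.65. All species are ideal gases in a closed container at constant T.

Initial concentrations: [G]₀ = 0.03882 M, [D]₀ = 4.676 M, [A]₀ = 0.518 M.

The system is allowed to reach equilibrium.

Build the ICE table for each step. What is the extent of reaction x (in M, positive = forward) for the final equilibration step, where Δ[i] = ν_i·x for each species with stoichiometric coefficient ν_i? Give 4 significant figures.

x = -0.03217 M

Q₀ = 151.1 vs Keq = 61.65 ⇒ Q>K, reverse
Step 1:
                   G          D          A
  I          0.03882      4.676      0.518
  C          0.03217   -0.06435   -0.06435
  E          0.07099      4.612     0.4537
  solve Keq expr → x = -0.03217; check Q = 61.65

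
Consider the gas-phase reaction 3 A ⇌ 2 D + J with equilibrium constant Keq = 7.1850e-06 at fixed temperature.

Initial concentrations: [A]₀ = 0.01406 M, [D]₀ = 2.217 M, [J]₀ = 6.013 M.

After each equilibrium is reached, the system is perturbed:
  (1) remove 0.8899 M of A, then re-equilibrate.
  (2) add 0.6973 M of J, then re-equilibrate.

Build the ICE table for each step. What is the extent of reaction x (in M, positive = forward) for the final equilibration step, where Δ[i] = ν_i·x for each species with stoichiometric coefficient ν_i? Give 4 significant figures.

Q₀ = 1.0633e+07 vs Keq = 7.1850e-06 ⇒ Q>K, reverse
Step 1:
                   A          D          J
  I          0.01406      2.217      6.013
  C            3.314      -2.21     -1.105
  E            3.329   0.007347      4.908
  solve Keq expr → x = -1.105; check Q = 7.1850e-06
Then remove 0.8899 M of A.
Step 2:
                   A          D          J
  I            2.439   0.007347      4.908
  C         0.004091  -0.002728  -0.001364
  E            2.443    0.00462      4.907
  solve Keq expr → x = -0.001364; check Q = 7.1850e-06
Then add 0.6973 M of J.
Step 3:
                   A          D          J
  I            2.443    0.00462      5.604
  C       4.4359e-04 -2.9572e-04 -1.4786e-04
  E            2.443   0.004324      5.604
  solve Keq expr → x = -1.4786e-04; check Q = 7.1850e-06

x = -1.4786e-04 M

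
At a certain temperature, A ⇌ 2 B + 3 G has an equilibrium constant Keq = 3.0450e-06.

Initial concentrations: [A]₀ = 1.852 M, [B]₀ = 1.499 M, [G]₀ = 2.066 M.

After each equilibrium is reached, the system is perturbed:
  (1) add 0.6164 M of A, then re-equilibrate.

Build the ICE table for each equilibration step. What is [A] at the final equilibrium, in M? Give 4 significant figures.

Q₀ = 10.7 vs Keq = 3.0450e-06 ⇒ Q>K, reverse
Step 1:
                   A          B          G
  init         1.852      1.499      2.066
  Δ           0.6668     -1.334     -2.001
  eq           2.519     0.1653    0.06547
  solve Keq expr → x = -0.6668; check Q = 3.0450e-06
Then add 0.6164 M of A.
Step 2:
                   A          B          G
  init         3.135     0.1653    0.06547
  Δ        -0.001389   0.002778   0.004168
  eq           3.134     0.1681    0.06964
  solve Keq expr → x = 0.001389; check Q = 3.0450e-06

[A]_eq = 3.134 M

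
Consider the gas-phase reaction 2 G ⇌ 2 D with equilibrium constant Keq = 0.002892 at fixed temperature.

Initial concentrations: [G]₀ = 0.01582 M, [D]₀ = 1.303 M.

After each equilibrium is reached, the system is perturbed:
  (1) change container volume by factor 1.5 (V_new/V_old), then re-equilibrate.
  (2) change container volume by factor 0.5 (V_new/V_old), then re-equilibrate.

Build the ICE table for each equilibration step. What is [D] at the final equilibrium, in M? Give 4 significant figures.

Q₀ = 6784 vs Keq = 0.002892 ⇒ Q>K, reverse
Step 1:
                    G           D
  Initial     0.01582       1.303
  Change        1.236      -1.236
  Equil         1.252      0.0673
  solve Keq expr → x = -0.6178; check Q = 0.002892
Then change container volume by factor 1.5 (V_new/V_old).
Step 2:
                    G           D
  Initial      0.8343     0.04487
  Change            0           0
  Equil        0.8343     0.04487
  solve Keq expr → x = 0; check Q = 0.002892
Then change container volume by factor 0.5 (V_new/V_old).
Step 3:
                    G           D
  Initial       1.669     0.08974
  Change            0           0
  Equil         1.669     0.08974
  solve Keq expr → x = 0; check Q = 0.002892

[D]_eq = 0.08974 M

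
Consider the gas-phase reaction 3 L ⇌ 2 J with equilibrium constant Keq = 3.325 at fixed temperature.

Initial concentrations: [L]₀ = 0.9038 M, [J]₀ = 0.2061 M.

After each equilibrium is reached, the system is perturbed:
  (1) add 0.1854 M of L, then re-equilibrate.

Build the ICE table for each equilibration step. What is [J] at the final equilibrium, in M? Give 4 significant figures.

Q₀ = 0.05754 vs Keq = 3.325 ⇒ Q<K, forward
Step 1:
                   L          J
  init        0.9038     0.2061
  Δ          -0.4706     0.3138
  eq          0.4332     0.5199
  solve Keq expr → x = 0.1569; check Q = 3.325
Then add 0.1854 M of L.
Step 2:
                   L          J
  init        0.6186     0.5199
  Δ          -0.1363    0.09086
  eq          0.4823     0.6107
  solve Keq expr → x = 0.04543; check Q = 3.325

[J]_eq = 0.6107 M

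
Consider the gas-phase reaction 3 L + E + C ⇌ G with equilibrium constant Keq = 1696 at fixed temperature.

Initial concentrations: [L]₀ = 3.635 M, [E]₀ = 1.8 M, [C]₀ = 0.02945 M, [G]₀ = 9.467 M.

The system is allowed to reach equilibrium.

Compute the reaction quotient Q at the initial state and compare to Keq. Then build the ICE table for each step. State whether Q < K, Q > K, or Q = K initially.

Q₀ = 3.718 vs Keq = 1696 ⇒ Q<K, forward
Step 1:
                  L         E         C         G
  init        3.635       1.8   0.02945     9.467
  Δ        -0.08814  -0.02938  -0.02938   0.02938
  eq          3.547     1.771 7.0872e-05     9.496
  solve Keq expr → x = 0.02938; check Q = 1696

Q₀ = 3.718; Q < K (proceeds forward)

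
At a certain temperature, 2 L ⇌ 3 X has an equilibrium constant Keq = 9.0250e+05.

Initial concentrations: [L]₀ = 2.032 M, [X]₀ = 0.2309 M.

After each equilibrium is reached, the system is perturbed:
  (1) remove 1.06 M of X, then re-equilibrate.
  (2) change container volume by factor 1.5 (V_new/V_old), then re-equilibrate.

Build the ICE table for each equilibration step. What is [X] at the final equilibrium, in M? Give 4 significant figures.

Q₀ = 0.002981 vs Keq = 9.0250e+05 ⇒ Q<K, forward
Step 1:
                    L           X
  I             2.032      0.2309
  C            -2.026       3.039
  E          0.006223        3.27
  solve Keq expr → x = 1.013; check Q = 9.0250e+05
Then remove 1.06 M of X.
Step 2:
                    L           X
  I          0.006223        2.21
  C         -0.002756    0.004134
  E          0.003467       2.214
  solve Keq expr → x = 0.001378; check Q = 9.0250e+05
Then change container volume by factor 1.5 (V_new/V_old).
Step 3:
                    L           X
  I          0.002311       1.476
  C       -4.2292e-04  6.3438e-04
  E          0.001888       1.476
  solve Keq expr → x = 2.1146e-04; check Q = 9.0250e+05

[X]_eq = 1.476 M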